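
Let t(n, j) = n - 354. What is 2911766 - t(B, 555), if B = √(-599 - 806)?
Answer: 2912120 - I*√1405 ≈ 2.9121e+6 - 37.483*I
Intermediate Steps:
B = I*√1405 (B = √(-1405) = I*√1405 ≈ 37.483*I)
t(n, j) = -354 + n
2911766 - t(B, 555) = 2911766 - (-354 + I*√1405) = 2911766 + (354 - I*√1405) = 2912120 - I*√1405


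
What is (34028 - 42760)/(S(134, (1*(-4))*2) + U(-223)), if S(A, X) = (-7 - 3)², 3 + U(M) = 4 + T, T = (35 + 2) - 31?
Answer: -8732/107 ≈ -81.607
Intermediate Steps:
T = 6 (T = 37 - 31 = 6)
U(M) = 7 (U(M) = -3 + (4 + 6) = -3 + 10 = 7)
S(A, X) = 100 (S(A, X) = (-10)² = 100)
(34028 - 42760)/(S(134, (1*(-4))*2) + U(-223)) = (34028 - 42760)/(100 + 7) = -8732/107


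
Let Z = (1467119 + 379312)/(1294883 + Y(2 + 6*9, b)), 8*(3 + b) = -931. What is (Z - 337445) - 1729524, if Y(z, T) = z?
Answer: -2676596923460/1294939 ≈ -2.0670e+6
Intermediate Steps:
b = -955/8 (b = -3 + (1/8)*(-931) = -3 - 931/8 = -955/8 ≈ -119.38)
Z = 1846431/1294939 (Z = (1467119 + 379312)/(1294883 + (2 + 6*9)) = 1846431/(1294883 + (2 + 54)) = 1846431/(1294883 + 56) = 1846431/1294939 ≈ 1.4259)
(Z - 337445) - 1729524 = (1846431/1294939 - 337445) - 1729524 = -436968844424/1294939 - 1729524 = -2676596923460/1294939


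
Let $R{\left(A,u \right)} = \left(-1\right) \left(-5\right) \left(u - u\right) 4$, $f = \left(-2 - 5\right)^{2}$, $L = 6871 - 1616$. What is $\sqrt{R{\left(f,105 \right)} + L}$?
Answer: $\sqrt{5255} \approx 72.491$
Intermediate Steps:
$L = 5255$ ($L = 6871 - 1616 = 5255$)
$f = 49$ ($f = \left(-7\right)^{2} = 49$)
$R{\left(A,u \right)} = 0$ ($R{\left(A,u \right)} = 5 \cdot 0 \cdot 4 = 0 \cdot 4 = 0$)
$\sqrt{R{\left(f,105 \right)} + L} = \sqrt{0 + 5255} = \sqrt{5255}$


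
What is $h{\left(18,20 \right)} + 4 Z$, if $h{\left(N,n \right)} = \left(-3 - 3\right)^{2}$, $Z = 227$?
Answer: $944$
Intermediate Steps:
$h{\left(N,n \right)} = 36$ ($h{\left(N,n \right)} = \left(-6\right)^{2} = 36$)
$h{\left(18,20 \right)} + 4 Z = 36 + 4 \cdot 227 = 36 + 908 = 944$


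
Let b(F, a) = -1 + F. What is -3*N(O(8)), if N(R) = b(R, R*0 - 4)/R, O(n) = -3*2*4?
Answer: -25/8 ≈ -3.1250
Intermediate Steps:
O(n) = -24 (O(n) = -6*4 = -24)
N(R) = (-1 + R)/R
-3*N(O(8)) = -3*(-1 - 24)/(-24) = -(-1)*(-25)/8 = -3*25/24 = -25/8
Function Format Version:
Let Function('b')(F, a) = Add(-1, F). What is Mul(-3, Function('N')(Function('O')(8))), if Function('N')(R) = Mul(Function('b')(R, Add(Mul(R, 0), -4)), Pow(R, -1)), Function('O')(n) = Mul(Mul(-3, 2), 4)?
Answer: Rational(-25, 8) ≈ -3.1250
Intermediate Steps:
Function('O')(n) = -24 (Function('O')(n) = Mul(-6, 4) = -24)
Function('N')(R) = Mul(Pow(R, -1), Add(-1, R)) (Function('N')(R) = Mul(Add(-1, R), Pow(R, -1)) = Mul(Pow(R, -1), Add(-1, R)))
Mul(-3, Function('N')(Function('O')(8))) = Mul(-3, Mul(Pow(-24, -1), Add(-1, -24))) = Mul(-3, Mul(Rational(-1, 24), -25)) = Mul(-3, Rational(25, 24)) = Rational(-25, 8)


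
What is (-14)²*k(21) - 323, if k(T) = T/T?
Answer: -127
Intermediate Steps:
k(T) = 1
(-14)²*k(21) - 323 = (-14)²*1 - 323 = 196*1 - 323 = 196 - 323 = -127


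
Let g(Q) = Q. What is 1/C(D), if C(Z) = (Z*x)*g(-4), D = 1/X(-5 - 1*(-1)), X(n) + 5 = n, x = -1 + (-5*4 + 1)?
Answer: -9/80 ≈ -0.11250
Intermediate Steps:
x = -20 (x = -1 + (-20 + 1) = -1 - 19 = -20)
X(n) = -5 + n
D = -⅑ (D = 1/(-5 + (-5 - 1*(-1))) = 1/(-5 + (-5 + 1)) = 1/(-5 - 4) = 1/(-9) = -⅑ ≈ -0.11111)
C(Z) = 80*Z (C(Z) = (Z*(-20))*(-4) = -20*Z*(-4) = 80*Z)
1/C(D) = 1/(80*(-⅑)) = 1/(-80/9) = -9/80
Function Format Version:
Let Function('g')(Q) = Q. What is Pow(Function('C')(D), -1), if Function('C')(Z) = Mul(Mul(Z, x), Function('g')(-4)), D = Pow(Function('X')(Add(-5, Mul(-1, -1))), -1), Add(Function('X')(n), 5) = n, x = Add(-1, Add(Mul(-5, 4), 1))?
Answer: Rational(-9, 80) ≈ -0.11250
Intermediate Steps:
x = -20 (x = Add(-1, Add(-20, 1)) = Add(-1, -19) = -20)
Function('X')(n) = Add(-5, n)
D = Rational(-1, 9) (D = Pow(Add(-5, Add(-5, Mul(-1, -1))), -1) = Pow(Add(-5, Add(-5, 1)), -1) = Pow(Add(-5, -4), -1) = Pow(-9, -1) = Rational(-1, 9) ≈ -0.11111)
Function('C')(Z) = Mul(80, Z) (Function('C')(Z) = Mul(Mul(Z, -20), -4) = Mul(Mul(-20, Z), -4) = Mul(80, Z))
Pow(Function('C')(D), -1) = Pow(Mul(80, Rational(-1, 9)), -1) = Pow(Rational(-80, 9), -1) = Rational(-9, 80)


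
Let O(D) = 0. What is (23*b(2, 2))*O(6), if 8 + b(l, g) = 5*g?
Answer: 0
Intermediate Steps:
b(l, g) = -8 + 5*g
(23*b(2, 2))*O(6) = (23*(-8 + 5*2))*0 = (23*(-8 + 10))*0 = (23*2)*0 = 46*0 = 0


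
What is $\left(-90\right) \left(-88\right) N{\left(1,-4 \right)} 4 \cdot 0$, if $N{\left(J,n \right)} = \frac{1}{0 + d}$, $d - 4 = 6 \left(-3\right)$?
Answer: $0$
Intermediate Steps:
$d = -14$ ($d = 4 + 6 \left(-3\right) = 4 - 18 = -14$)
$N{\left(J,n \right)} = - \frac{1}{14}$ ($N{\left(J,n \right)} = \frac{1}{0 - 14} = \frac{1}{-14} = - \frac{1}{14}$)
$\left(-90\right) \left(-88\right) N{\left(1,-4 \right)} 4 \cdot 0 = \left(-90\right) \left(-88\right) \left(- \frac{1}{14}\right) 4 \cdot 0 = 7920 \left(\left(- \frac{2}{7}\right) 0\right) = 7920 \cdot 0 = 0$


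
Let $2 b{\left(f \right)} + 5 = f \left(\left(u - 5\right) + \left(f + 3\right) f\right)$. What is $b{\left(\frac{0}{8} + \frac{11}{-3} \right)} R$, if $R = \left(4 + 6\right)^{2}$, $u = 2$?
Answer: $- \frac{4000}{27} \approx -148.15$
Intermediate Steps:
$b{\left(f \right)} = - \frac{5}{2} + \frac{f \left(-3 + f \left(3 + f\right)\right)}{2}$ ($b{\left(f \right)} = - \frac{5}{2} + \frac{f \left(\left(2 - 5\right) + \left(f + 3\right) f\right)}{2} = - \frac{5}{2} + \frac{f \left(-3 + \left(3 + f\right) f\right)}{2} = - \frac{5}{2} + \frac{f \left(-3 + f \left(3 + f\right)\right)}{2}$)
$R = 100$ ($R = 10^{2} = 100$)
$b{\left(\frac{0}{8} + \frac{11}{-3} \right)} R = \left(- \frac{5}{2} + \frac{\left(\frac{0}{8} + \frac{11}{-3}\right)^{3}}{2} - \frac{3 \left(\frac{0}{8} + \frac{11}{-3}\right)}{2} + \frac{3 \left(\frac{0}{8} + \frac{11}{-3}\right)^{2}}{2}\right) 100 = \left(- \frac{5}{2} + \frac{\left(0 \cdot \frac{1}{8} + 11 \left(- \frac{1}{3}\right)\right)^{3}}{2} - \frac{3 \left(0 \cdot \frac{1}{8} + 11 \left(- \frac{1}{3}\right)\right)}{2} + \frac{3 \left(0 \cdot \frac{1}{8} + 11 \left(- \frac{1}{3}\right)\right)^{2}}{2}\right) 100 = \left(- \frac{5}{2} + \frac{\left(0 - \frac{11}{3}\right)^{3}}{2} - \frac{3 \left(0 - \frac{11}{3}\right)}{2} + \frac{3 \left(0 - \frac{11}{3}\right)^{2}}{2}\right) 100 = \left(- \frac{5}{2} + \frac{\left(- \frac{11}{3}\right)^{3}}{2} - - \frac{11}{2} + \frac{3 \left(- \frac{11}{3}\right)^{2}}{2}\right) 100 = \left(- \frac{5}{2} + \frac{1}{2} \left(- \frac{1331}{27}\right) + \frac{11}{2} + \frac{3}{2} \cdot \frac{121}{9}\right) 100 = \left(- \frac{5}{2} - \frac{1331}{54} + \frac{11}{2} + \frac{121}{6}\right) 100 = \left(- \frac{40}{27}\right) 100 = - \frac{4000}{27}$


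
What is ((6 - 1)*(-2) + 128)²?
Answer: 13924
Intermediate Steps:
((6 - 1)*(-2) + 128)² = (5*(-2) + 128)² = (-10 + 128)² = 118² = 13924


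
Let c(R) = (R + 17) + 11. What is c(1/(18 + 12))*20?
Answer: 1682/3 ≈ 560.67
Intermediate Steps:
c(R) = 28 + R (c(R) = (17 + R) + 11 = 28 + R)
c(1/(18 + 12))*20 = (28 + 1/(18 + 12))*20 = (28 + 1/30)*20 = (841/30)*20 = 1682/3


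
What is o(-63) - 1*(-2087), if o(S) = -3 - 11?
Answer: 2073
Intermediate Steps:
o(S) = -14
o(-63) - 1*(-2087) = -14 - 1*(-2087) = -14 + 2087 = 2073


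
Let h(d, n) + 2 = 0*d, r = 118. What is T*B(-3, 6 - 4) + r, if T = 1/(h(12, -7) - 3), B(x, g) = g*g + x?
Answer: 589/5 ≈ 117.80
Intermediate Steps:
h(d, n) = -2 (h(d, n) = -2 + 0*d = -2 + 0 = -2)
B(x, g) = x + g² (B(x, g) = g² + x = x + g²)
T = -⅕ (T = 1/(-2 - 3) = 1/(-5) = -⅕ ≈ -0.20000)
T*B(-3, 6 - 4) + r = -(-3 + (6 - 4)²)/5 + 118 = -(-3 + 2²)/5 + 118 = -(-3 + 4)/5 + 118 = -⅕*1 + 118 = -⅕ + 118 = 589/5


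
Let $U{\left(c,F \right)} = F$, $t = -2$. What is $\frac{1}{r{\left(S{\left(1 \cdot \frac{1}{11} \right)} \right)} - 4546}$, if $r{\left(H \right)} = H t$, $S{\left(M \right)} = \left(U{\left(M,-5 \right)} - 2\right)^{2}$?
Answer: $- \frac{1}{4644} \approx -0.00021533$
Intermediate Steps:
$S{\left(M \right)} = 49$ ($S{\left(M \right)} = \left(-5 - 2\right)^{2} = \left(-7\right)^{2} = 49$)
$r{\left(H \right)} = - 2 H$ ($r{\left(H \right)} = H \left(-2\right) = - 2 H$)
$\frac{1}{r{\left(S{\left(1 \cdot \frac{1}{11} \right)} \right)} - 4546} = \frac{1}{\left(-2\right) 49 - 4546} = \frac{1}{-98 - 4546} = \frac{1}{-4644} = - \frac{1}{4644}$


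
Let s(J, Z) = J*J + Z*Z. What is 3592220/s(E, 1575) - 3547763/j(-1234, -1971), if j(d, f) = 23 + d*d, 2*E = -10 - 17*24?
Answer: -1742741124049/1921980083187 ≈ -0.90674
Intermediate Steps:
E = -209 (E = (-10 - 17*24)/2 = (-10 - 408)/2 = (1/2)*(-418) = -209)
j(d, f) = 23 + d**2
s(J, Z) = J**2 + Z**2
3592220/s(E, 1575) - 3547763/j(-1234, -1971) = 3592220/((-209)**2 + 1575**2) - 3547763/(23 + (-1234)**2) = 3592220/(43681 + 2480625) - 3547763/(23 + 1522756) = 3592220/2524306 - 3547763/1522779 = 3592220*(1/2524306) - 3547763*1/1522779 = 1796110/1262153 - 3547763/1522779 = -1742741124049/1921980083187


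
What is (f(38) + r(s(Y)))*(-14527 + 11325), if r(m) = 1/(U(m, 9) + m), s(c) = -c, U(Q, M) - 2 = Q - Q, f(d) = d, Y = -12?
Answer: -853333/7 ≈ -1.2190e+5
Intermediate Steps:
U(Q, M) = 2 (U(Q, M) = 2 + (Q - Q) = 2 + 0 = 2)
r(m) = 1/(2 + m)
(f(38) + r(s(Y)))*(-14527 + 11325) = (38 + 1/(2 - 1*(-12)))*(-14527 + 11325) = (38 + 1/(2 + 12))*(-3202) = (38 + 1/14)*(-3202) = (533/14)*(-3202) = -853333/7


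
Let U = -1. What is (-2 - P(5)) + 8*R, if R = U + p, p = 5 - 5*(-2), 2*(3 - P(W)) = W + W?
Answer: 112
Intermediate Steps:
P(W) = 3 - W (P(W) = 3 - (W + W)/2 = 3 - W)
p = 15 (p = 5 + 10 = 15)
R = 14 (R = -1 + 15 = 14)
(-2 - P(5)) + 8*R = (-2 - (3 - 1*5)) + 8*14 = (-2 - (3 - 5)) + 112 = (-2 - 1*(-2)) + 112 = (-2 + 2) + 112 = 0 + 112 = 112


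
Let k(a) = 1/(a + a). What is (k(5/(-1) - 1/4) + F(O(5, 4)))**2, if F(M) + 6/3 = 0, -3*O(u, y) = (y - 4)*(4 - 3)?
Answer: 1936/441 ≈ 4.3900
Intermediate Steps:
O(u, y) = 4/3 - y/3 (O(u, y) = -(y - 4)*(4 - 3)/3 = -(-4 + y)/3 = 4/3 - y/3)
F(M) = -2 (F(M) = -2 + 0 = -2)
k(a) = 1/(2*a)
(k(5/(-1) - 1/4) + F(O(5, 4)))**2 = (1/(2*(5/(-1) - 1/4)) - 2)**2 = (1/(2*(5*(-1) - 1*1/4)) - 2)**2 = (1/(2*(-5 - 1/4)) - 2)**2 = (1/(2*(-21/4)) - 2)**2 = ((1/2)*(-4/21) - 2)**2 = (-2/21 - 2)**2 = (-44/21)**2 = 1936/441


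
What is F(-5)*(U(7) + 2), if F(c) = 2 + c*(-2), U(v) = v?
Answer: 108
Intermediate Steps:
F(c) = 2 - 2*c
F(-5)*(U(7) + 2) = (2 - 2*(-5))*(7 + 2) = (2 + 10)*9 = 12*9 = 108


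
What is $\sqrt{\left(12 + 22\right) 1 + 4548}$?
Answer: $\sqrt{4582} \approx 67.69$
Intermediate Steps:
$\sqrt{\left(12 + 22\right) 1 + 4548} = \sqrt{34 \cdot 1 + 4548} = \sqrt{34 + 4548} = \sqrt{4582}$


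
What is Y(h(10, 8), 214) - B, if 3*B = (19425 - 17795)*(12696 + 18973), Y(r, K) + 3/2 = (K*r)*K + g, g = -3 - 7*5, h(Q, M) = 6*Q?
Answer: -86754617/6 ≈ -1.4459e+7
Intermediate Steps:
g = -38 (g = -3 - 35 = -38)
Y(r, K) = -79/2 + r*K² (Y(r, K) = -3/2 + ((K*r)*K - 38) = -3/2 + (r*K² - 38) = -3/2 + (-38 + r*K²) = -79/2 + r*K²)
B = 51620470/3 (B = ((19425 - 17795)*(12696 + 18973))/3 = (1630*31669)/3 = (⅓)*51620470 = 51620470/3 ≈ 1.7207e+7)
Y(h(10, 8), 214) - B = (-79/2 + (6*10)*214²) - 1*51620470/3 = (-79/2 + 60*45796) - 51620470/3 = (-79/2 + 2747760) - 51620470/3 = 5495441/2 - 51620470/3 = -86754617/6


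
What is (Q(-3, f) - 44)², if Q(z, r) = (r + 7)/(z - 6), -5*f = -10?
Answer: 2025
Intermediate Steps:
f = 2 (f = -⅕*(-10) = 2)
Q(z, r) = (7 + r)/(-6 + z)
(Q(-3, f) - 44)² = ((7 + 2)/(-6 - 3) - 44)² = (9/(-9) - 44)² = (-⅑*9 - 44)² = (-1 - 44)² = (-45)² = 2025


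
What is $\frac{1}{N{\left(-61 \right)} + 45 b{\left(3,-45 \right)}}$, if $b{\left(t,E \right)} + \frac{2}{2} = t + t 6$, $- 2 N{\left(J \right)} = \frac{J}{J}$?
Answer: $\frac{2}{1799} \approx 0.0011117$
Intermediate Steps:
$N{\left(J \right)} = - \frac{1}{2}$ ($N{\left(J \right)} = - \frac{J \frac{1}{J}}{2} = \left(- \frac{1}{2}\right) 1 = - \frac{1}{2}$)
$b{\left(t,E \right)} = -1 + 7 t$ ($b{\left(t,E \right)} = -1 + \left(t + t 6\right) = -1 + \left(t + 6 t\right) = -1 + 7 t$)
$\frac{1}{N{\left(-61 \right)} + 45 b{\left(3,-45 \right)}} = \frac{1}{- \frac{1}{2} + 45 \left(-1 + 7 \cdot 3\right)} = \frac{1}{- \frac{1}{2} + 45 \left(-1 + 21\right)} = \frac{1}{- \frac{1}{2} + 45 \cdot 20} = \frac{1}{- \frac{1}{2} + 900} = \frac{1}{\frac{1799}{2}} = \frac{2}{1799}$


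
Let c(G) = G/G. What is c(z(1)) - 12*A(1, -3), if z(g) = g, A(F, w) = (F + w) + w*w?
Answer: -83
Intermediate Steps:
A(F, w) = F + w + w² (A(F, w) = (F + w) + w² = F + w + w²)
c(G) = 1
c(z(1)) - 12*A(1, -3) = 1 - 12*(1 - 3 + (-3)²) = 1 - 12*(1 - 3 + 9) = 1 - 12*7 = 1 - 84 = -83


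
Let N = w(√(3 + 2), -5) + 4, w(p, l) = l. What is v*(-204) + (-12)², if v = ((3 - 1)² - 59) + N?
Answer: 11568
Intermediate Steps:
N = -1 (N = -5 + 4 = -1)
v = -56 (v = ((3 - 1)² - 59) - 1 = (2² - 59) - 1 = (4 - 59) - 1 = -55 - 1 = -56)
v*(-204) + (-12)² = -56*(-204) + (-12)² = 11424 + 144 = 11568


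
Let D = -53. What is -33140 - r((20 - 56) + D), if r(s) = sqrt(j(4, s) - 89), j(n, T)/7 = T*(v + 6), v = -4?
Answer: -33140 - I*sqrt(1335) ≈ -33140.0 - 36.538*I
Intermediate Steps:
j(n, T) = 14*T (j(n, T) = 7*(T*(-4 + 6)) = 7*(T*2) = 7*(2*T) = 14*T)
r(s) = sqrt(-89 + 14*s) (r(s) = sqrt(14*s - 89) = sqrt(-89 + 14*s))
-33140 - r((20 - 56) + D) = -33140 - sqrt(-89 + 14*((20 - 56) - 53)) = -33140 - sqrt(-89 + 14*(-36 - 53)) = -33140 - sqrt(-89 + 14*(-89)) = -33140 - sqrt(-89 - 1246) = -33140 - sqrt(-1335) = -33140 - I*sqrt(1335)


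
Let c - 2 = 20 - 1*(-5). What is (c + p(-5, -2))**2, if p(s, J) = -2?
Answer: 625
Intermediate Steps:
c = 27 (c = 2 + (20 - 1*(-5)) = 2 + (20 + 5) = 2 + 25 = 27)
(c + p(-5, -2))**2 = (27 - 2)**2 = 25**2 = 625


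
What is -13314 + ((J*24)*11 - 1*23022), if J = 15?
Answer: -32376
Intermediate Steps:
-13314 + ((J*24)*11 - 1*23022) = -13314 + ((15*24)*11 - 1*23022) = -13314 + (360*11 - 23022) = -13314 + (3960 - 23022) = -13314 - 19062 = -32376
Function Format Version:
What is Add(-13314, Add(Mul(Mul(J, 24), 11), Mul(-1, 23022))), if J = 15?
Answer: -32376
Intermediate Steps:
Add(-13314, Add(Mul(Mul(J, 24), 11), Mul(-1, 23022))) = Add(-13314, Add(Mul(Mul(15, 24), 11), Mul(-1, 23022))) = Add(-13314, Add(Mul(360, 11), -23022)) = Add(-13314, Add(3960, -23022)) = Add(-13314, -19062) = -32376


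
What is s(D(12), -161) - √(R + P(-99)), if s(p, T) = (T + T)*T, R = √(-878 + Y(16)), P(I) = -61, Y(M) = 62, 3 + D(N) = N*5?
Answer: 51842 - √(-61 + 4*I*√51) ≈ 51840.0 - 8.0112*I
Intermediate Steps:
D(N) = -3 + 5*N (D(N) = -3 + N*5 = -3 + 5*N)
R = 4*I*√51 (R = √(-878 + 62) = √(-816) = 4*I*√51 ≈ 28.566*I)
s(p, T) = 2*T² (s(p, T) = (2*T)*T = 2*T²)
s(D(12), -161) - √(R + P(-99)) = 2*(-161)² - √(4*I*√51 - 61) = 2*25921 - √(-61 + 4*I*√51) = 51842 - √(-61 + 4*I*√51)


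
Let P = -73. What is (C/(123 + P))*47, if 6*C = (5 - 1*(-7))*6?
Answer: 282/25 ≈ 11.280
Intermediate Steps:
C = 12 (C = ((5 - 1*(-7))*6)/6 = ((5 + 7)*6)/6 = (12*6)/6 = (1/6)*72 = 12)
(C/(123 + P))*47 = (12/(123 - 73))*47 = (12/50)*47 = (12*(1/50))*47 = (6/25)*47 = 282/25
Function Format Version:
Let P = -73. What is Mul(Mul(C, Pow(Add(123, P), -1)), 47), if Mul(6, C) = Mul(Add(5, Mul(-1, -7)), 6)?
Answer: Rational(282, 25) ≈ 11.280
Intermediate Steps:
C = 12 (C = Mul(Rational(1, 6), Mul(Add(5, Mul(-1, -7)), 6)) = Mul(Rational(1, 6), Mul(Add(5, 7), 6)) = Mul(Rational(1, 6), Mul(12, 6)) = Mul(Rational(1, 6), 72) = 12)
Mul(Mul(C, Pow(Add(123, P), -1)), 47) = Mul(Mul(12, Pow(Add(123, -73), -1)), 47) = Mul(Mul(12, Pow(50, -1)), 47) = Mul(Mul(12, Rational(1, 50)), 47) = Mul(Rational(6, 25), 47) = Rational(282, 25)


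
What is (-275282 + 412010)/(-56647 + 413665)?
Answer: 22788/59503 ≈ 0.38297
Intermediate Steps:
(-275282 + 412010)/(-56647 + 413665) = 136728/357018 = 136728*(1/357018) = 22788/59503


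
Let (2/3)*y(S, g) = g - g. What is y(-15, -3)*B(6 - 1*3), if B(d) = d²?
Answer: 0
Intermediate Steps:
y(S, g) = 0 (y(S, g) = 3*(g - g)/2 = (3/2)*0 = 0)
y(-15, -3)*B(6 - 1*3) = 0*(6 - 1*3)² = 0*(6 - 3)² = 0*3² = 0*9 = 0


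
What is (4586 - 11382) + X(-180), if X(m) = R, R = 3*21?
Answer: -6733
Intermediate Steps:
R = 63
X(m) = 63
(4586 - 11382) + X(-180) = (4586 - 11382) + 63 = -6796 + 63 = -6733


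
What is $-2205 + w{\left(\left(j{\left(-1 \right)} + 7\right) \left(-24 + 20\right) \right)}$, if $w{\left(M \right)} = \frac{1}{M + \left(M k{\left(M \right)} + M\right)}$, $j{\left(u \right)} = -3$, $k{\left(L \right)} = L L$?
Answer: $- \frac{9102241}{4128} \approx -2205.0$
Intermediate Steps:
$k{\left(L \right)} = L^{2}$
$w{\left(M \right)} = \frac{1}{M^{3} + 2 M}$ ($w{\left(M \right)} = \frac{1}{M + \left(M M^{2} + M\right)} = \frac{1}{M + \left(M^{3} + M\right)} = \frac{1}{M + \left(M + M^{3}\right)} = \frac{1}{M^{3} + 2 M}$)
$-2205 + w{\left(\left(j{\left(-1 \right)} + 7\right) \left(-24 + 20\right) \right)} = -2205 + \frac{1}{\left(-3 + 7\right) \left(-24 + 20\right) \left(2 + \left(\left(-3 + 7\right) \left(-24 + 20\right)\right)^{2}\right)} = -2205 + \frac{1}{4 \left(-4\right) \left(2 + \left(4 \left(-4\right)\right)^{2}\right)} = -2205 + \frac{1}{\left(-16\right) \left(2 + \left(-16\right)^{2}\right)} = -2205 - \frac{1}{16 \left(2 + 256\right)} = -2205 - \frac{1}{16 \cdot 258} = -2205 - \frac{1}{4128} = - \frac{9102241}{4128}$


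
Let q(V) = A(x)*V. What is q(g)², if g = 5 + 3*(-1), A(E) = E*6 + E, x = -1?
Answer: 196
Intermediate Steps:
A(E) = 7*E (A(E) = 6*E + E = 7*E)
g = 2 (g = 5 - 3 = 2)
q(V) = -7*V (q(V) = (7*(-1))*V = -7*V)
q(g)² = (-7*2)² = (-14)² = 196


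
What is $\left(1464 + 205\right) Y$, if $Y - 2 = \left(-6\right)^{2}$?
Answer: $63422$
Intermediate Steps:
$Y = 38$ ($Y = 2 + \left(-6\right)^{2} = 2 + 36 = 38$)
$\left(1464 + 205\right) Y = \left(1464 + 205\right) 38 = 1669 \cdot 38 = 63422$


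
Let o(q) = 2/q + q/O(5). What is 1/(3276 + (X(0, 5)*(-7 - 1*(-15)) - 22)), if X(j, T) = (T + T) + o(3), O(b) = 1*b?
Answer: 15/50162 ≈ 0.00029903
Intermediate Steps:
O(b) = b
o(q) = 2/q + q/5
X(j, T) = 19/15 + 2*T (X(j, T) = (T + T) + (2/3 + (⅕)*3) = 2*T + (2*(⅓) + ⅗) = 2*T + (⅔ + ⅗) = 2*T + 19/15 = 19/15 + 2*T)
1/(3276 + (X(0, 5)*(-7 - 1*(-15)) - 22)) = 1/(3276 + ((19/15 + 2*5)*(-7 - 1*(-15)) - 22)) = 1/(3276 + ((19/15 + 10)*(-7 + 15) - 22)) = 1/(3276 + ((169/15)*8 - 22)) = 1/(3276 + (1352/15 - 22)) = 1/(3276 + 1022/15) = 1/(50162/15) = 15/50162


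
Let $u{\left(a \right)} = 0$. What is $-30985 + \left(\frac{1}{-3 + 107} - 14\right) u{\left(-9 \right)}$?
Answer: $-30985$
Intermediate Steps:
$-30985 + \left(\frac{1}{-3 + 107} - 14\right) u{\left(-9 \right)} = -30985 + \left(\frac{1}{-3 + 107} - 14\right) 0 = -30985 + \left(\frac{1}{104} - 14\right) 0 = -30985 - 0 = -30985 + 0 = -30985$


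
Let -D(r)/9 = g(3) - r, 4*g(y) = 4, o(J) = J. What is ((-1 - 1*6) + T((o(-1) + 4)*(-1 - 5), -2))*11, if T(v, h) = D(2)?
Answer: 22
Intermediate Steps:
g(y) = 1 (g(y) = (¼)*4 = 1)
D(r) = -9 + 9*r (D(r) = -9*(1 - r) = -9 + 9*r)
T(v, h) = 9 (T(v, h) = -9 + 9*2 = -9 + 18 = 9)
((-1 - 1*6) + T((o(-1) + 4)*(-1 - 5), -2))*11 = ((-1 - 1*6) + 9)*11 = ((-1 - 6) + 9)*11 = (-7 + 9)*11 = 2*11 = 22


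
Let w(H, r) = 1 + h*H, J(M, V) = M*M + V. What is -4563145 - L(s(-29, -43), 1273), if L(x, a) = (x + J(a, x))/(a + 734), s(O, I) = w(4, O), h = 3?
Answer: -3053284190/669 ≈ -4.5640e+6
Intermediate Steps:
J(M, V) = V + M² (J(M, V) = M² + V = V + M²)
w(H, r) = 1 + 3*H
s(O, I) = 13 (s(O, I) = 1 + 3*4 = 1 + 12 = 13)
L(x, a) = (a² + 2*x)/(734 + a) (L(x, a) = (x + (x + a²))/(a + 734) = (a² + 2*x)/(734 + a))
-4563145 - L(s(-29, -43), 1273) = -4563145 - (1273² + 2*13)/(734 + 1273) = -4563145 - (1620529 + 26)/2007 = -4563145 - 1620555/2007 = -4563145 - 1*540185/669 = -4563145 - 540185/669 = -3053284190/669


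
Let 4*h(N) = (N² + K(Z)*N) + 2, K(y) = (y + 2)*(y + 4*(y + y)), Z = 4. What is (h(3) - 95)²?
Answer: 77841/16 ≈ 4865.1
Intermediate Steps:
K(y) = 9*y*(2 + y) (K(y) = (2 + y)*(y + 4*(2*y)) = (2 + y)*(y + 8*y) = (2 + y)*(9*y) = 9*y*(2 + y))
h(N) = ½ + 54*N + N²/4 (h(N) = ((N² + (9*4*(2 + 4))*N) + 2)/4 = ((N² + (9*4*6)*N) + 2)/4 = ((N² + 216*N) + 2)/4 = (2 + N² + 216*N)/4 = ½ + 54*N + N²/4)
(h(3) - 95)² = ((½ + 54*3 + (¼)*3²) - 95)² = ((½ + 162 + (¼)*9) - 95)² = ((½ + 162 + 9/4) - 95)² = (659/4 - 95)² = (279/4)² = 77841/16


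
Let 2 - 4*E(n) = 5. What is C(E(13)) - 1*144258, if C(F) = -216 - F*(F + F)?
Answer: -1155801/8 ≈ -1.4448e+5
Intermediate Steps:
E(n) = -¾ (E(n) = ½ - ¼*5 = ½ - 5/4 = -¾)
C(F) = -216 - 2*F² (C(F) = -216 - F*2*F = -216 - 2*F²)
C(E(13)) - 1*144258 = (-216 - 2*(-¾)²) - 1*144258 = (-216 - 2*9/16) - 144258 = (-216 - 9/8) - 144258 = -1737/8 - 144258 = -1155801/8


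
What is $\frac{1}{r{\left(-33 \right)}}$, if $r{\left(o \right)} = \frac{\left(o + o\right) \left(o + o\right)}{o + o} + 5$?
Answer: $- \frac{1}{61} \approx -0.016393$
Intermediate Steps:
$r{\left(o \right)} = 5 + 2 o$ ($r{\left(o \right)} = \frac{2 o 2 o}{2 o} + 5 = \frac{1}{2 o} 4 o^{2} + 5 = 2 o + 5 = 5 + 2 o$)
$\frac{1}{r{\left(-33 \right)}} = \frac{1}{5 + 2 \left(-33\right)} = \frac{1}{5 - 66} = \frac{1}{-61} = - \frac{1}{61}$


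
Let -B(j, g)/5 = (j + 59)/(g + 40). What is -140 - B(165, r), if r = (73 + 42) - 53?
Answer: -6580/51 ≈ -129.02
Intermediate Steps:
r = 62 (r = 115 - 53 = 62)
B(j, g) = -5*(59 + j)/(40 + g) (B(j, g) = -5*(j + 59)/(g + 40) = -5*(59 + j)/(40 + g))
-140 - B(165, r) = -140 - 5*(-59 - 1*165)/(40 + 62) = -140 - 5*(-59 - 165)/102 = -140 - 5*(-224)/102 = -140 - 1*(-560/51) = -140 + 560/51 = -6580/51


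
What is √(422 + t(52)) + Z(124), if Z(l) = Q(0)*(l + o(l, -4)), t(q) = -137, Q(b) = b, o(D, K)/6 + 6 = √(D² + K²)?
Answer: √285 ≈ 16.882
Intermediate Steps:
o(D, K) = -36 + 6*√(D² + K²)
Z(l) = 0 (Z(l) = 0*(l + (-36 + 6*√(l² + (-4)²))) = 0*(l + (-36 + 6*√(l² + 16))) = 0*(l + (-36 + 6*√(16 + l²))) = 0*(-36 + l + 6*√(16 + l²)) = 0)
√(422 + t(52)) + Z(124) = √(422 - 137) + 0 = √285 + 0 = √285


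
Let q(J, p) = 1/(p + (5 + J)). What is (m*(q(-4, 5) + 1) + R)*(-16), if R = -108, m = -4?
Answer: 5408/3 ≈ 1802.7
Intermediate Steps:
q(J, p) = 1/(5 + J + p)
(m*(q(-4, 5) + 1) + R)*(-16) = (-4*(1/(5 - 4 + 5) + 1) - 108)*(-16) = (-4*(1/6 + 1) - 108)*(-16) = (-4*7/6 - 108)*(-16) = (-14/3 - 108)*(-16) = -338/3*(-16) = 5408/3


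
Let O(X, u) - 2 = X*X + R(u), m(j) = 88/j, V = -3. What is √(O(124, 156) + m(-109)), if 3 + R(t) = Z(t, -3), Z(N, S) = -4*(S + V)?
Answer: √182945927/109 ≈ 124.09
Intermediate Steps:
Z(N, S) = 12 - 4*S (Z(N, S) = -4*(S - 3) = -4*(-3 + S) = 12 - 4*S)
R(t) = 21 (R(t) = -3 + (12 - 4*(-3)) = -3 + (12 + 12) = -3 + 24 = 21)
O(X, u) = 23 + X² (O(X, u) = 2 + (X*X + 21) = 2 + (X² + 21) = 2 + (21 + X²) = 23 + X²)
√(O(124, 156) + m(-109)) = √((23 + 124²) + 88/(-109)) = √((23 + 15376) + 88*(-1/109)) = √(15399 - 88/109) = √(1678403/109) = √182945927/109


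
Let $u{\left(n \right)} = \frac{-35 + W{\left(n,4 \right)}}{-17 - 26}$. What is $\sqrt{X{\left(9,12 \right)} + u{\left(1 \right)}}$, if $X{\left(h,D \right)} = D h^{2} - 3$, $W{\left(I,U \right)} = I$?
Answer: $\frac{\sqrt{1793143}}{43} \approx 31.141$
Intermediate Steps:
$X{\left(h,D \right)} = -3 + D h^{2}$
$u{\left(n \right)} = \frac{35}{43} - \frac{n}{43}$ ($u{\left(n \right)} = \frac{-35 + n}{-17 - 26} = \frac{-35 + n}{-43} = \left(-35 + n\right) \left(- \frac{1}{43}\right) = \frac{35}{43} - \frac{n}{43}$)
$\sqrt{X{\left(9,12 \right)} + u{\left(1 \right)}} = \sqrt{\left(-3 + 12 \cdot 9^{2}\right) + \left(\frac{35}{43} - \frac{1}{43}\right)} = \sqrt{\left(-3 + 12 \cdot 81\right) + \left(\frac{35}{43} - \frac{1}{43}\right)} = \sqrt{\left(-3 + 972\right) + \frac{34}{43}} = \sqrt{969 + \frac{34}{43}} = \sqrt{\frac{41701}{43}} = \frac{\sqrt{1793143}}{43}$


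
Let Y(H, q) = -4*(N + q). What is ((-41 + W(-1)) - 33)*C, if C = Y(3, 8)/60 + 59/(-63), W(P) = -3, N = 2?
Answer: 1111/9 ≈ 123.44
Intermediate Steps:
Y(H, q) = -8 - 4*q (Y(H, q) = -4*(2 + q) = -8 - 4*q)
C = -101/63 (C = (-8 - 4*8)/60 + 59/(-63) = (-8 - 32)*(1/60) + 59*(-1/63) = -40*1/60 - 59/63 = -⅔ - 59/63 = -101/63 ≈ -1.6032)
((-41 + W(-1)) - 33)*C = ((-41 - 3) - 33)*(-101/63) = (-44 - 33)*(-101/63) = -77*(-101/63) = 1111/9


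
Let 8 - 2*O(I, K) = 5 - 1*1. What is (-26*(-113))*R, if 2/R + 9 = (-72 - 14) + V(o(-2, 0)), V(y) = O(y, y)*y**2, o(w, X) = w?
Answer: -5876/87 ≈ -67.540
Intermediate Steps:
O(I, K) = 2 (O(I, K) = 4 - (5 - 1*1)/2 = 4 - (5 - 1)/2 = 4 - 1/2*4 = 4 - 2 = 2)
V(y) = 2*y**2
R = -2/87 (R = 2/(-9 + ((-72 - 14) + 2*(-2)**2)) = 2/(-9 + (-86 + 2*4)) = 2/(-9 + (-86 + 8)) = 2/(-9 - 78) = 2/(-87) = 2*(-1/87) = -2/87 ≈ -0.022988)
(-26*(-113))*R = -26*(-113)*(-2/87) = 2938*(-2/87) = -5876/87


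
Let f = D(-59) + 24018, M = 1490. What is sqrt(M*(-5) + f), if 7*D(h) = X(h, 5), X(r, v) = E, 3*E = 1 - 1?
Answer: 2*sqrt(4142) ≈ 128.72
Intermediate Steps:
E = 0 (E = (1 - 1)/3 = (1/3)*0 = 0)
X(r, v) = 0
D(h) = 0 (D(h) = (1/7)*0 = 0)
f = 24018 (f = 0 + 24018 = 24018)
sqrt(M*(-5) + f) = sqrt(1490*(-5) + 24018) = sqrt(-7450 + 24018) = sqrt(16568) = 2*sqrt(4142)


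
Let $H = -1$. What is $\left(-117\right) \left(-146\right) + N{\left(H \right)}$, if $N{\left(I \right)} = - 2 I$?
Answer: $17084$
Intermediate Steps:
$\left(-117\right) \left(-146\right) + N{\left(H \right)} = \left(-117\right) \left(-146\right) - -2 = 17082 + 2 = 17084$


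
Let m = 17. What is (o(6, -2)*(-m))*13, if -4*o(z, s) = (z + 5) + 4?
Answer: 3315/4 ≈ 828.75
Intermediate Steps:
o(z, s) = -9/4 - z/4 (o(z, s) = -((z + 5) + 4)/4 = -((5 + z) + 4)/4 = -(9 + z)/4 = -9/4 - z/4)
(o(6, -2)*(-m))*13 = ((-9/4 - 1/4*6)*(-1*17))*13 = ((-9/4 - 3/2)*(-17))*13 = -15/4*(-17)*13 = (255/4)*13 = 3315/4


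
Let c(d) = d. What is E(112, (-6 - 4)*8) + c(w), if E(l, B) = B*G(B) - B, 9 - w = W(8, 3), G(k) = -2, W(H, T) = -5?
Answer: 254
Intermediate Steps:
w = 14 (w = 9 - 1*(-5) = 9 + 5 = 14)
E(l, B) = -3*B (E(l, B) = B*(-2) - B = -2*B - B = -3*B)
E(112, (-6 - 4)*8) + c(w) = -3*(-6 - 4)*8 + 14 = -(-30)*8 + 14 = -3*(-80) + 14 = 240 + 14 = 254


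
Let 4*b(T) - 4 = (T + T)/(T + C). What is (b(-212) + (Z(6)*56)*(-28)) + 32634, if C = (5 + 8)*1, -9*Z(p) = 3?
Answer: 19795445/597 ≈ 33158.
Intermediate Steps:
Z(p) = -⅓ (Z(p) = -⅑*3 = -⅓)
C = 13 (C = 13*1 = 13)
b(T) = 1 + T/(2*(13 + T)) (b(T) = 1 + ((T + T)/(T + 13))/4 = 1 + ((2*T)/(13 + T))/4 = 1 + (2*T/(13 + T))/4 = 1 + T/(2*(13 + T)))
(b(-212) + (Z(6)*56)*(-28)) + 32634 = ((26 + 3*(-212))/(2*(13 - 212)) - ⅓*56*(-28)) + 32634 = ((½)*(26 - 636)/(-199) - 56/3*(-28)) + 32634 = ((½)*(-1/199)*(-610) + 1568/3) + 32634 = (305/199 + 1568/3) + 32634 = 312947/597 + 32634 = 19795445/597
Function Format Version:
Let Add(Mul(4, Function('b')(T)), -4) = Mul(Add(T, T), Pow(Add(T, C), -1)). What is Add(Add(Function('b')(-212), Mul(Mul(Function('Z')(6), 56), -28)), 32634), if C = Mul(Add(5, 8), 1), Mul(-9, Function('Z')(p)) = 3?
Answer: Rational(19795445, 597) ≈ 33158.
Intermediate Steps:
Function('Z')(p) = Rational(-1, 3) (Function('Z')(p) = Mul(Rational(-1, 9), 3) = Rational(-1, 3))
C = 13 (C = Mul(13, 1) = 13)
Function('b')(T) = Add(1, Mul(Rational(1, 2), T, Pow(Add(13, T), -1))) (Function('b')(T) = Add(1, Mul(Rational(1, 4), Mul(Add(T, T), Pow(Add(T, 13), -1)))) = Add(1, Mul(Rational(1, 4), Mul(Mul(2, T), Pow(Add(13, T), -1)))) = Add(1, Mul(Rational(1, 4), Mul(2, T, Pow(Add(13, T), -1)))) = Add(1, Mul(Rational(1, 2), T, Pow(Add(13, T), -1))))
Add(Add(Function('b')(-212), Mul(Mul(Function('Z')(6), 56), -28)), 32634) = Add(Add(Mul(Rational(1, 2), Pow(Add(13, -212), -1), Add(26, Mul(3, -212))), Mul(Mul(Rational(-1, 3), 56), -28)), 32634) = Add(Add(Mul(Rational(1, 2), Pow(-199, -1), Add(26, -636)), Mul(Rational(-56, 3), -28)), 32634) = Add(Add(Mul(Rational(1, 2), Rational(-1, 199), -610), Rational(1568, 3)), 32634) = Add(Add(Rational(305, 199), Rational(1568, 3)), 32634) = Add(Rational(312947, 597), 32634) = Rational(19795445, 597)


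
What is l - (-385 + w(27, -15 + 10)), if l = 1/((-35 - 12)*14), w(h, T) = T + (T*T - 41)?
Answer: 267147/658 ≈ 406.00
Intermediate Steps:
w(h, T) = -41 + T + T**2 (w(h, T) = T + (T**2 - 41) = T + (-41 + T**2) = -41 + T + T**2)
l = -1/658 (l = 1/(-47*14) = 1/(-658) = -1/658 ≈ -0.0015198)
l - (-385 + w(27, -15 + 10)) = -1/658 - (-385 + (-41 + (-15 + 10) + (-15 + 10)**2)) = -1/658 - (-385 + (-41 - 5 + (-5)**2)) = -1/658 - (-385 + (-41 - 5 + 25)) = -1/658 - (-385 - 21) = -1/658 - 1*(-406) = -1/658 + 406 = 267147/658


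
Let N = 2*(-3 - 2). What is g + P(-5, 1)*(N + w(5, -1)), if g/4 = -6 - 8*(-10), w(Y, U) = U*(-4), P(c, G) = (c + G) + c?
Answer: 350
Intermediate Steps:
P(c, G) = G + 2*c (P(c, G) = (G + c) + c = G + 2*c)
w(Y, U) = -4*U
N = -10 (N = 2*(-5) = -10)
g = 296 (g = 4*(-6 - 8*(-10)) = 4*(-6 + 80) = 4*74 = 296)
g + P(-5, 1)*(N + w(5, -1)) = 296 + (1 + 2*(-5))*(-10 - 4*(-1)) = 296 + (1 - 10)*(-10 + 4) = 296 - 9*(-6) = 296 + 54 = 350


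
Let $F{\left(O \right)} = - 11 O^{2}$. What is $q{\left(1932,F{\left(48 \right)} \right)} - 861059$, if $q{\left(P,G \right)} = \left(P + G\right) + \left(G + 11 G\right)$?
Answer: $-1188599$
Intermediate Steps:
$q{\left(P,G \right)} = P + 13 G$ ($q{\left(P,G \right)} = \left(G + P\right) + 12 G = P + 13 G$)
$q{\left(1932,F{\left(48 \right)} \right)} - 861059 = \left(1932 + 13 \left(- 11 \cdot 48^{2}\right)\right) - 861059 = \left(1932 + 13 \left(\left(-11\right) 2304\right)\right) - 861059 = \left(1932 + 13 \left(-25344\right)\right) - 861059 = \left(1932 - 329472\right) - 861059 = -327540 - 861059 = -1188599$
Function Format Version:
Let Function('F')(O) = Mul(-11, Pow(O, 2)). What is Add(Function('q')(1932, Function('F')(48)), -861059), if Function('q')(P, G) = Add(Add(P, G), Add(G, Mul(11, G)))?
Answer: -1188599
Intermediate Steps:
Function('q')(P, G) = Add(P, Mul(13, G)) (Function('q')(P, G) = Add(Add(G, P), Mul(12, G)) = Add(P, Mul(13, G)))
Add(Function('q')(1932, Function('F')(48)), -861059) = Add(Add(1932, Mul(13, Mul(-11, Pow(48, 2)))), -861059) = Add(Add(1932, Mul(13, Mul(-11, 2304))), -861059) = Add(Add(1932, Mul(13, -25344)), -861059) = Add(Add(1932, -329472), -861059) = Add(-327540, -861059) = -1188599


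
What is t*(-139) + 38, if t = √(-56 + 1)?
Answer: 38 - 139*I*√55 ≈ 38.0 - 1030.9*I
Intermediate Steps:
t = I*√55 (t = √(-55) = I*√55 ≈ 7.4162*I)
t*(-139) + 38 = (I*√55)*(-139) + 38 = -139*I*√55 + 38 = 38 - 139*I*√55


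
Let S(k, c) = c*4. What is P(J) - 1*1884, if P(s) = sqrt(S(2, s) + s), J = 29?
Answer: -1884 + sqrt(145) ≈ -1872.0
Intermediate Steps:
S(k, c) = 4*c
P(s) = sqrt(5)*sqrt(s) (P(s) = sqrt(4*s + s) = sqrt(5*s) = sqrt(5)*sqrt(s))
P(J) - 1*1884 = sqrt(5)*sqrt(29) - 1*1884 = sqrt(145) - 1884 = -1884 + sqrt(145)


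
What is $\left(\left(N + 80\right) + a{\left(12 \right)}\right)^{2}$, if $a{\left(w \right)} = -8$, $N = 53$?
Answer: $15625$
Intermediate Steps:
$\left(\left(N + 80\right) + a{\left(12 \right)}\right)^{2} = \left(\left(53 + 80\right) - 8\right)^{2} = \left(133 - 8\right)^{2} = 125^{2} = 15625$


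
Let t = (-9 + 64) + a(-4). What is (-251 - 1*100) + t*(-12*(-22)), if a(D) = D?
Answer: 13113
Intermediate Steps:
t = 51 (t = (-9 + 64) - 4 = 55 - 4 = 51)
(-251 - 1*100) + t*(-12*(-22)) = (-251 - 1*100) + 51*(-12*(-22)) = (-251 - 100) + 51*264 = -351 + 13464 = 13113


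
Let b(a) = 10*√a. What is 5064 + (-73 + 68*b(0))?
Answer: 4991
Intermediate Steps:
5064 + (-73 + 68*b(0)) = 5064 + (-73 + 68*(10*√0)) = 5064 + (-73 + 68*(10*0)) = 5064 + (-73 + 68*0) = 5064 + (-73 + 0) = 5064 - 73 = 4991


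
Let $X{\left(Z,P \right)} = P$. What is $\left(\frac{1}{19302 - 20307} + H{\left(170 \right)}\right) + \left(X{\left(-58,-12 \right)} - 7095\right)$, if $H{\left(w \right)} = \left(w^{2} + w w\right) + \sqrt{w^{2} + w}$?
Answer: $\frac{50946464}{1005} + 3 \sqrt{3230} \approx 50864.0$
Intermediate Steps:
$H{\left(w \right)} = \sqrt{w + w^{2}} + 2 w^{2}$ ($H{\left(w \right)} = \left(w^{2} + w^{2}\right) + \sqrt{w + w^{2}} = 2 w^{2} + \sqrt{w + w^{2}} = \sqrt{w + w^{2}} + 2 w^{2}$)
$\left(\frac{1}{19302 - 20307} + H{\left(170 \right)}\right) + \left(X{\left(-58,-12 \right)} - 7095\right) = \left(\frac{1}{19302 - 20307} + \left(\sqrt{170 \left(1 + 170\right)} + 2 \cdot 170^{2}\right)\right) - 7107 = \left(\frac{1}{-1005} + \left(\sqrt{170 \cdot 171} + 2 \cdot 28900\right)\right) - 7107 = \left(- \frac{1}{1005} + \left(\sqrt{29070} + 57800\right)\right) - 7107 = \left(- \frac{1}{1005} + \left(3 \sqrt{3230} + 57800\right)\right) - 7107 = \left(- \frac{1}{1005} + \left(57800 + 3 \sqrt{3230}\right)\right) - 7107 = \left(\frac{58088999}{1005} + 3 \sqrt{3230}\right) - 7107 = \frac{50946464}{1005} + 3 \sqrt{3230}$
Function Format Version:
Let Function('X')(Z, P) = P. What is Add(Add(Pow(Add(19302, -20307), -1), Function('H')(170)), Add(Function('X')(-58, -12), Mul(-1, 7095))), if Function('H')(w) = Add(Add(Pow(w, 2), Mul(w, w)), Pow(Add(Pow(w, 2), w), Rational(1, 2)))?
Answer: Add(Rational(50946464, 1005), Mul(3, Pow(3230, Rational(1, 2)))) ≈ 50864.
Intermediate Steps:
Function('H')(w) = Add(Pow(Add(w, Pow(w, 2)), Rational(1, 2)), Mul(2, Pow(w, 2))) (Function('H')(w) = Add(Add(Pow(w, 2), Pow(w, 2)), Pow(Add(w, Pow(w, 2)), Rational(1, 2))) = Add(Mul(2, Pow(w, 2)), Pow(Add(w, Pow(w, 2)), Rational(1, 2))) = Add(Pow(Add(w, Pow(w, 2)), Rational(1, 2)), Mul(2, Pow(w, 2))))
Add(Add(Pow(Add(19302, -20307), -1), Function('H')(170)), Add(Function('X')(-58, -12), Mul(-1, 7095))) = Add(Add(Pow(Add(19302, -20307), -1), Add(Pow(Mul(170, Add(1, 170)), Rational(1, 2)), Mul(2, Pow(170, 2)))), Add(-12, Mul(-1, 7095))) = Add(Add(Pow(-1005, -1), Add(Pow(Mul(170, 171), Rational(1, 2)), Mul(2, 28900))), Add(-12, -7095)) = Add(Add(Rational(-1, 1005), Add(Pow(29070, Rational(1, 2)), 57800)), -7107) = Add(Add(Rational(-1, 1005), Add(Mul(3, Pow(3230, Rational(1, 2))), 57800)), -7107) = Add(Add(Rational(-1, 1005), Add(57800, Mul(3, Pow(3230, Rational(1, 2))))), -7107) = Add(Add(Rational(58088999, 1005), Mul(3, Pow(3230, Rational(1, 2)))), -7107) = Add(Rational(50946464, 1005), Mul(3, Pow(3230, Rational(1, 2))))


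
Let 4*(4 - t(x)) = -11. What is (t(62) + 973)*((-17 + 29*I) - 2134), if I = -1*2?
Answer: -8657071/4 ≈ -2.1643e+6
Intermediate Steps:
I = -2
t(x) = 27/4 (t(x) = 4 - ¼*(-11) = 4 + 11/4 = 27/4)
(t(62) + 973)*((-17 + 29*I) - 2134) = (27/4 + 973)*((-17 + 29*(-2)) - 2134) = 3919*((-17 - 58) - 2134)/4 = 3919*(-75 - 2134)/4 = (3919/4)*(-2209) = -8657071/4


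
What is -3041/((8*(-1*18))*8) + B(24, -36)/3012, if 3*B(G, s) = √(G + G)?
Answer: 3041/1152 + √3/2259 ≈ 2.6405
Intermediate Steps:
B(G, s) = √2*√G/3 (B(G, s) = √(G + G)/3 = √(2*G)/3 = (√2*√G)/3 = √2*√G/3)
-3041/((8*(-1*18))*8) + B(24, -36)/3012 = -3041/((8*(-1*18))*8) + (√2*√24/3)/3012 = -3041/((8*(-18))*8) + (√2*(2*√6)/3)*(1/3012) = -3041/((-144*8)) + (4*√3/3)*(1/3012) = -3041/(-1152) + √3/2259 = -3041*(-1/1152) + √3/2259 = 3041/1152 + √3/2259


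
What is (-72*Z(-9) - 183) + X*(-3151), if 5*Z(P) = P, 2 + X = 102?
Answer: -1575767/5 ≈ -3.1515e+5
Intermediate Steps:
X = 100 (X = -2 + 102 = 100)
Z(P) = P/5
(-72*Z(-9) - 183) + X*(-3151) = (-72*(-9)/5 - 183) + 100*(-3151) = (-72*(-9/5) - 183) - 315100 = (648/5 - 183) - 315100 = -267/5 - 315100 = -1575767/5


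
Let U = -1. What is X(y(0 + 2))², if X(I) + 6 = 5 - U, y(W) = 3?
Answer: 0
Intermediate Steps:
X(I) = 0 (X(I) = -6 + (5 - 1*(-1)) = -6 + (5 + 1) = -6 + 6 = 0)
X(y(0 + 2))² = 0² = 0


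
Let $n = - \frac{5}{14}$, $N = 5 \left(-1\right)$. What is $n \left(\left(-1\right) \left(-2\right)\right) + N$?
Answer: $- \frac{40}{7} \approx -5.7143$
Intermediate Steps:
$N = -5$
$n = - \frac{5}{14}$ ($n = \left(-5\right) \frac{1}{14} = - \frac{5}{14} \approx -0.35714$)
$n \left(\left(-1\right) \left(-2\right)\right) + N = - \frac{5 \left(\left(-1\right) \left(-2\right)\right)}{14} - 5 = \left(- \frac{5}{14}\right) 2 - 5 = - \frac{5}{7} - 5 = - \frac{40}{7}$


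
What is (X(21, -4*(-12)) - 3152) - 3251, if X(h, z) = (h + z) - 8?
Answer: -6342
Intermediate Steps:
X(h, z) = -8 + h + z
(X(21, -4*(-12)) - 3152) - 3251 = ((-8 + 21 - 4*(-12)) - 3152) - 3251 = ((-8 + 21 + 48) - 3152) - 3251 = (61 - 3152) - 3251 = -3091 - 3251 = -6342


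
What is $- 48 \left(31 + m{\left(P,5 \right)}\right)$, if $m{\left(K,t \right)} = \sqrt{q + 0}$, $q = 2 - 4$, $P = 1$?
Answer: $-1488 - 48 i \sqrt{2} \approx -1488.0 - 67.882 i$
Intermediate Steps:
$q = -2$ ($q = 2 - 4 = -2$)
$m{\left(K,t \right)} = i \sqrt{2}$ ($m{\left(K,t \right)} = \sqrt{-2 + 0} = \sqrt{-2} = i \sqrt{2}$)
$- 48 \left(31 + m{\left(P,5 \right)}\right) = - 48 \left(31 + i \sqrt{2}\right) = -1488 - 48 i \sqrt{2}$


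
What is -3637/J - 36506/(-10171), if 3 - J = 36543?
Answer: 27977983/7584660 ≈ 3.6888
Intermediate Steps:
J = -36540 (J = 3 - 1*36543 = 3 - 36543 = -36540)
-3637/J - 36506/(-10171) = -3637/(-36540) - 36506/(-10171) = -3637*(-1/36540) - 36506*(-1/10171) = 3637/36540 + 36506/10171 = 27977983/7584660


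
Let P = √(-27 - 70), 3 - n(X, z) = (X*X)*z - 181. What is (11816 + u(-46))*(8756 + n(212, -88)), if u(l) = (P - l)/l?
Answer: 46834801780 - 1982006*I*√97/23 ≈ 4.6835e+10 - 8.4872e+5*I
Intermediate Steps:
n(X, z) = 184 - z*X² (n(X, z) = 3 - ((X*X)*z - 181) = 3 - (X²*z - 181) = 3 - (z*X² - 181) = 3 - (-181 + z*X²) = 3 + (181 - z*X²) = 184 - z*X²)
P = I*√97 (P = √(-97) = I*√97 ≈ 9.8489*I)
u(l) = (-l + I*√97)/l (u(l) = (I*√97 - l)/l = (-l + I*√97)/l)
(11816 + u(-46))*(8756 + n(212, -88)) = (11816 + (-1*(-46) + I*√97)/(-46))*(8756 + (184 - 1*(-88)*212²)) = (11816 - (46 + I*√97)/46)*(8756 + (184 - 1*(-88)*44944)) = (11816 + (-1 - I*√97/46))*(8756 + (184 + 3955072)) = (11815 - I*√97/46)*(8756 + 3955256) = (11815 - I*√97/46)*3964012 = 46834801780 - 1982006*I*√97/23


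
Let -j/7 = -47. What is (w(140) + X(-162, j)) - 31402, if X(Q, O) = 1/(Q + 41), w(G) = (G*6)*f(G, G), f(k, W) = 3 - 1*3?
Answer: -3799643/121 ≈ -31402.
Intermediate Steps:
f(k, W) = 0 (f(k, W) = 3 - 3 = 0)
w(G) = 0 (w(G) = (G*6)*0 = (6*G)*0 = 0)
j = 329 (j = -7*(-47) = 329)
X(Q, O) = 1/(41 + Q)
(w(140) + X(-162, j)) - 31402 = (0 + 1/(41 - 162)) - 31402 = (0 + 1/(-121)) - 31402 = (0 - 1/121) - 31402 = -1/121 - 31402 = -3799643/121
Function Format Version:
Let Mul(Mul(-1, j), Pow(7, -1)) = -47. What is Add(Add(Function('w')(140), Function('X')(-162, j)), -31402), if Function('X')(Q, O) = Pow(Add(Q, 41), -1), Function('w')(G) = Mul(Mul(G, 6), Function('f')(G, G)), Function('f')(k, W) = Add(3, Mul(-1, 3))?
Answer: Rational(-3799643, 121) ≈ -31402.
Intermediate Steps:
Function('f')(k, W) = 0 (Function('f')(k, W) = Add(3, -3) = 0)
Function('w')(G) = 0 (Function('w')(G) = Mul(Mul(G, 6), 0) = Mul(Mul(6, G), 0) = 0)
j = 329 (j = Mul(-7, -47) = 329)
Function('X')(Q, O) = Pow(Add(41, Q), -1)
Add(Add(Function('w')(140), Function('X')(-162, j)), -31402) = Add(Add(0, Pow(Add(41, -162), -1)), -31402) = Add(Add(0, Pow(-121, -1)), -31402) = Add(Add(0, Rational(-1, 121)), -31402) = Add(Rational(-1, 121), -31402) = Rational(-3799643, 121)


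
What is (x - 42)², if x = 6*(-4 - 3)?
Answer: 7056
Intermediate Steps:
x = -42 (x = 6*(-7) = -42)
(x - 42)² = (-42 - 42)² = (-84)² = 7056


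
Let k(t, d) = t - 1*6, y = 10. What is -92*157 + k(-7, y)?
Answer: -14457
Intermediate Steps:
k(t, d) = -6 + t (k(t, d) = t - 6 = -6 + t)
-92*157 + k(-7, y) = -92*157 + (-6 - 7) = -14444 - 13 = -14457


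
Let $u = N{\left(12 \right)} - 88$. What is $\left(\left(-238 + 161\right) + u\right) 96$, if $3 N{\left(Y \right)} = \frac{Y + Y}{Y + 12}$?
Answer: $-15808$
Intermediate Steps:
$N{\left(Y \right)} = \frac{2 Y}{3 \left(12 + Y\right)}$ ($N{\left(Y \right)} = \frac{\left(Y + Y\right) \frac{1}{Y + 12}}{3} = \frac{2 Y \frac{1}{12 + Y}}{3} = \frac{2 Y}{3 \left(12 + Y\right)}$)
$u = - \frac{263}{3}$ ($u = \frac{2}{3} \cdot 12 \frac{1}{12 + 12} - 88 = \frac{2}{3} \cdot 12 \cdot \frac{1}{24} - 88 = \frac{1}{3} - 88 = - \frac{263}{3} \approx -87.667$)
$\left(\left(-238 + 161\right) + u\right) 96 = \left(\left(-238 + 161\right) - \frac{263}{3}\right) 96 = \left(-77 - \frac{263}{3}\right) 96 = \left(- \frac{494}{3}\right) 96 = -15808$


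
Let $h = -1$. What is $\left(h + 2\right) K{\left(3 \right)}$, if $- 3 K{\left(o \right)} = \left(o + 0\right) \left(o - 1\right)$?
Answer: $-2$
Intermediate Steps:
$K{\left(o \right)} = - \frac{o \left(-1 + o\right)}{3}$ ($K{\left(o \right)} = - \frac{\left(o + 0\right) \left(o - 1\right)}{3} = - \frac{o \left(-1 + o\right)}{3}$)
$\left(h + 2\right) K{\left(3 \right)} = \left(-1 + 2\right) \frac{1}{3} \cdot 3 \left(1 - 3\right) = 1 \cdot \frac{1}{3} \cdot 3 \left(1 - 3\right) = 1 \cdot \frac{1}{3} \cdot 3 \left(-2\right) = 1 \left(-2\right) = -2$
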